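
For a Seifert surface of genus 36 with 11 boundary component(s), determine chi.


chi = 2 - 2g - b
= 2 - 2*36 - 11
= 2 - 72 - 11 = -81

-81


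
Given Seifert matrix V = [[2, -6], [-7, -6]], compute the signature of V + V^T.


Step 1: V + V^T = [[4, -13], [-13, -12]]
Step 2: trace = -8, det = -217
Step 3: Discriminant = (-8)^2 - 4*(-217) = 932
Step 4: Eigenvalues: 11.2643, -19.2643
Step 5: Signature = (# positive eigenvalues) - (# negative eigenvalues) = 0

0


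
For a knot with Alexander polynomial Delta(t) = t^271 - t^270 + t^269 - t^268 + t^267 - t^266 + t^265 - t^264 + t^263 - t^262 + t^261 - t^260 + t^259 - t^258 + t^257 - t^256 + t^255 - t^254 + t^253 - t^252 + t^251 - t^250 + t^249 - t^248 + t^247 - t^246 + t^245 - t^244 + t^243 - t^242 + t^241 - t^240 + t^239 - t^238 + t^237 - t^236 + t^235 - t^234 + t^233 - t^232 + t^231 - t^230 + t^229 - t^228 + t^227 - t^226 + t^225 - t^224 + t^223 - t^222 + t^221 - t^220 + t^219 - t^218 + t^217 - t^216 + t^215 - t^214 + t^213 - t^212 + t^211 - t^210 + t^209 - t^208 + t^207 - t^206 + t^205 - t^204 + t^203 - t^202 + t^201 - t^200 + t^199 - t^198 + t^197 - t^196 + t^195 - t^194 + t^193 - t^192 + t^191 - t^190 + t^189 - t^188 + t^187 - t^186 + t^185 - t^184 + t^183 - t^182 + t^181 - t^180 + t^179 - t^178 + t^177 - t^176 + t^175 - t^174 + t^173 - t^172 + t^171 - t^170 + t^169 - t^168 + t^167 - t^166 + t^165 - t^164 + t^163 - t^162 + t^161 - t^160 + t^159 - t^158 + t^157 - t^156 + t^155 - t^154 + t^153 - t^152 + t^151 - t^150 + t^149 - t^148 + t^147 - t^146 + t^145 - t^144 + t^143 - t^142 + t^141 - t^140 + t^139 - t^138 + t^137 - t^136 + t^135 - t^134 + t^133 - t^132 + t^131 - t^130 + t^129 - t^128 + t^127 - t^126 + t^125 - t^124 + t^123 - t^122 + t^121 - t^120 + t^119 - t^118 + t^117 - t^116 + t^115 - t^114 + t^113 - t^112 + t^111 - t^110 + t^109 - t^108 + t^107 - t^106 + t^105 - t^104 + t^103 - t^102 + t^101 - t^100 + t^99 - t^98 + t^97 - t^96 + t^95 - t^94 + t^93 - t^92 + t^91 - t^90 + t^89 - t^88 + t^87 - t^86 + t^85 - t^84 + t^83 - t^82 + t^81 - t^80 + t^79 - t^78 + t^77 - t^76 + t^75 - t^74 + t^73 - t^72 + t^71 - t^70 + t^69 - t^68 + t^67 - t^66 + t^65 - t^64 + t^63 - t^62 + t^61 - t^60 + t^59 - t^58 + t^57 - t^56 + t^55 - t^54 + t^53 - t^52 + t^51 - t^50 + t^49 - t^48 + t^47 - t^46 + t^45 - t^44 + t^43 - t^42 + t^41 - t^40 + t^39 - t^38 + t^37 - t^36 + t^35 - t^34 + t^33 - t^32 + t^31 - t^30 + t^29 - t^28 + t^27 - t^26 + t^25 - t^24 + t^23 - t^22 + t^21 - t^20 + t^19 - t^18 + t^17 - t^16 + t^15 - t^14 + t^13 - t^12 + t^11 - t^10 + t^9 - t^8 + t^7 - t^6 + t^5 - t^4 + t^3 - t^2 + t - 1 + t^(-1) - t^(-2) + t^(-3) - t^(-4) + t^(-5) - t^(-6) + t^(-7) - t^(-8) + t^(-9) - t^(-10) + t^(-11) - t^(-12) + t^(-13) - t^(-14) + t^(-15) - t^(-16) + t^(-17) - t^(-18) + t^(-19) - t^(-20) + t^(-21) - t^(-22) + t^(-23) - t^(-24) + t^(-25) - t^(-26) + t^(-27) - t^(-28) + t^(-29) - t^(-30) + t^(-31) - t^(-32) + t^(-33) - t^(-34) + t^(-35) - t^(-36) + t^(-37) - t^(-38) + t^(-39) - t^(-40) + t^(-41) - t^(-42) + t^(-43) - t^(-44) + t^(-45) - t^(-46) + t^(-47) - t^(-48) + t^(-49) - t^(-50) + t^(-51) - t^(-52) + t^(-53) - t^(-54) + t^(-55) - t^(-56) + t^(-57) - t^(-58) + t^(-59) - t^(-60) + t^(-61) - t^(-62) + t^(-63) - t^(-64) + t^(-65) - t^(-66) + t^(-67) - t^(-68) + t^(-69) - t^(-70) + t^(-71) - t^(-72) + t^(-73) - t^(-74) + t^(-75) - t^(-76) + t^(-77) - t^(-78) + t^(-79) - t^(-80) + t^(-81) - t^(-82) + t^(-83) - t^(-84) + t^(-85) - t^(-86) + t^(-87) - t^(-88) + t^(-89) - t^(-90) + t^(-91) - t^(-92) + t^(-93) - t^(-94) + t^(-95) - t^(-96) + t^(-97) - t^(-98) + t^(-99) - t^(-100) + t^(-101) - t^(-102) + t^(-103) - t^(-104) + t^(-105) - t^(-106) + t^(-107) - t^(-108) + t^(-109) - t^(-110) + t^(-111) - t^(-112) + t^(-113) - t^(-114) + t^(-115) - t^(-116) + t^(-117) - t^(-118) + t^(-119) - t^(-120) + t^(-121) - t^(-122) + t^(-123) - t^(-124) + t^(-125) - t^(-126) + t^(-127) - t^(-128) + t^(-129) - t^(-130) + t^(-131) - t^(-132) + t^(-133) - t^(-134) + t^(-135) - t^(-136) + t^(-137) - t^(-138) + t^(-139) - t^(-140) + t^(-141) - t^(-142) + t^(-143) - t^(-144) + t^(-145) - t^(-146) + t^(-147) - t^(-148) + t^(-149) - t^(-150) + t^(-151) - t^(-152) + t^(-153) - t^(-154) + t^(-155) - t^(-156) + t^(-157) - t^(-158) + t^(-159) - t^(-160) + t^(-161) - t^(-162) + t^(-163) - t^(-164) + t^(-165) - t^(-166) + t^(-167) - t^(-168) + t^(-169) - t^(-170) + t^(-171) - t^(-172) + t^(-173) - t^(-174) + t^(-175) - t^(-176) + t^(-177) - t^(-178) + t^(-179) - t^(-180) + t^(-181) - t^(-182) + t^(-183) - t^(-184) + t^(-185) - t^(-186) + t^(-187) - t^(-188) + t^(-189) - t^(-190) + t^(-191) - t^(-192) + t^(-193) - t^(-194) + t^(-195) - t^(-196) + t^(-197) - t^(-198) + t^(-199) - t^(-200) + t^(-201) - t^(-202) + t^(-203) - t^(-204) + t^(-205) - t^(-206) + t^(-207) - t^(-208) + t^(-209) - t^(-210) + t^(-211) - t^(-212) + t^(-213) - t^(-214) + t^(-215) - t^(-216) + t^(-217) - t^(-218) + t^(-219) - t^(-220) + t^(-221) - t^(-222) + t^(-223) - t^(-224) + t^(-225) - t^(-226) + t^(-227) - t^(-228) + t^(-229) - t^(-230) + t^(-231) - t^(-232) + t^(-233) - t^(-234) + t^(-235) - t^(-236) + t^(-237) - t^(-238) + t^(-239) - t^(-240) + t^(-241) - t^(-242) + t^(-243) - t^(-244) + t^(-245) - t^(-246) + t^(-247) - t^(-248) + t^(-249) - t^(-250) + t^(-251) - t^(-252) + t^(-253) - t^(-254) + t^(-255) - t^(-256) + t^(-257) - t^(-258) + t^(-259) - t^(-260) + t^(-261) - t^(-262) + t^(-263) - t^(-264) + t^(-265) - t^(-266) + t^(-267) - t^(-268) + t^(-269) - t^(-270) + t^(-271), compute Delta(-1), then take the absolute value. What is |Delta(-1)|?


Step 1: The polynomial has 543 terms with alternating signs, exponents from 271 down to -271.
Step 2: Substitute t = -1. The i-th term has coefficient (-1)^i and exponent (m-i),
  so its value is (-1)^i * (-1)^(m-i) = (-1)^m = -1 for every i.
Step 3: All 543 terms equal -1, so Delta(-1) = 543 * (-1) = -543
Step 4: |Delta(-1)| = 543

543


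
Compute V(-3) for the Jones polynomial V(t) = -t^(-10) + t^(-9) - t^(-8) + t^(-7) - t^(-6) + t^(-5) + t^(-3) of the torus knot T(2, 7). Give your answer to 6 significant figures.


Substituting t = -3 into V(t) = -t^(-10) + t^(-9) - t^(-8) + t^(-7) - t^(-6) + t^(-5) + t^(-3):
  (-)t^(-10) = -1.69351e-05
  (+)t^(-9) = -5.08053e-05
  (-)t^(-8) = -0.000152416
  (+)t^(-7) = -0.000457247
  (-)t^(-6) = -0.00137174
  (+)t^(-5) = -0.00411523
  (+)t^(-3) = -0.037037
Sum = (-1.69351e-05) + (-5.08053e-05) + (-0.000152416) + (-0.000457247) + (-0.00137174) + (-0.00411523) + (-0.037037)
= -0.043201409
Rounded to 6 significant figures: -0.0432014

-0.0432014


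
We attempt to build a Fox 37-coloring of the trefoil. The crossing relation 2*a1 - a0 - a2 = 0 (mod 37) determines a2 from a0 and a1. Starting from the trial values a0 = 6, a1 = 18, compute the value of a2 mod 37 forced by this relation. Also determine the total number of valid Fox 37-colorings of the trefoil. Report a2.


Step 1: Apply the given crossing relation 2*a1 - a0 - a2 = 0 (mod 37).
  a2 = 2*a1 - a0 mod 37
  a2 = 2*18 - 6 mod 37
  a2 = 36 - 6 mod 37
  a2 = 30 mod 37 = 30
Step 2: The trefoil has determinant 3.
  Number of Fox p-colorings (p prime) is p^2 if p = 3, else p.
  Since 37 does not divide 3, only trivial (constant) colorings exist.
  (So the trial a0 = 6, a1 = 18 with a0 != a1 does NOT extend to a valid coloring of the whole trefoil: the other two crossing relations require 3*(a1 - a0) = 0 (mod 37), which fails.)
  Total colorings = 37
Step 3: a2 = 30, total Fox 37-colorings = 37

30


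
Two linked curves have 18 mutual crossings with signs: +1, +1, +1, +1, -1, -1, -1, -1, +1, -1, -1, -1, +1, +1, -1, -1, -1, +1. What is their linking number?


Step 1: Count positive crossings: 8
Step 2: Count negative crossings: 10
Step 3: Sum of signs = 8 - 10 = -2
Step 4: Linking number = sum/2 = -2/2 = -1

-1


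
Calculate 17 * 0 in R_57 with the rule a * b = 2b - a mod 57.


17 * 0 = 2*0 - 17 mod 57
= 0 - 17 mod 57
= -17 mod 57 = 40

40


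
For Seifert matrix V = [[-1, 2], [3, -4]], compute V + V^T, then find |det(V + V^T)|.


Step 1: Form V + V^T where V = [[-1, 2], [3, -4]]
  V^T = [[-1, 3], [2, -4]]
  V + V^T = [[-2, 5], [5, -8]]
Step 2: det(V + V^T) = (-2)*(-8) - 5*5
  = 16 - 25 = -9
Step 3: Knot determinant = |det(V + V^T)| = |-9| = 9

9


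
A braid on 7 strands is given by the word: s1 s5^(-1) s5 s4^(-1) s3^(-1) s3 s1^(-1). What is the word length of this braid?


The word length counts the number of generators (including inverses).
Listing each generator: s1, s5^(-1), s5, s4^(-1), s3^(-1), s3, s1^(-1)
There are 7 generators in this braid word.

7


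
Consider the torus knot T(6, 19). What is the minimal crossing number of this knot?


For a torus knot T(p, q) with gcd(p,q)=1,
the crossing number is min(p*(q-1), q*(p-1)).
p*(q-1) = 6*18 = 108
q*(p-1) = 19*5 = 95
min(108, 95) = 95

95


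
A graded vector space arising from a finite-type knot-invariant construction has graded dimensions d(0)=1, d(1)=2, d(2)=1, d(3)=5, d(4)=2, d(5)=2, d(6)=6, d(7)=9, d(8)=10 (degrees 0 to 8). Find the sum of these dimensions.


Total dimension = d(0) + d(1) + ... + d(8)
= 1 + 2 + 1 + 5 + 2 + 2 + 6 + 9 + 10
= 38

38


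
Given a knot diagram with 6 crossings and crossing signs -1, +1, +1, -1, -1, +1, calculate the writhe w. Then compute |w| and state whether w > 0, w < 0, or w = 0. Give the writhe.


Step 1: Count positive crossings (+1).
Positive crossings: 3
Step 2: Count negative crossings (-1).
Negative crossings: 3
Step 3: Writhe = (positive) - (negative)
w = 3 - 3 = 0
Step 4: |w| = 0, and w is zero

0


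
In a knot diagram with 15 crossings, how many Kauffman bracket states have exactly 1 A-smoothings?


We choose which 1 of 15 crossings get A-smoothings.
C(15, 1) = 15! / (1! * 14!)
= 15

15


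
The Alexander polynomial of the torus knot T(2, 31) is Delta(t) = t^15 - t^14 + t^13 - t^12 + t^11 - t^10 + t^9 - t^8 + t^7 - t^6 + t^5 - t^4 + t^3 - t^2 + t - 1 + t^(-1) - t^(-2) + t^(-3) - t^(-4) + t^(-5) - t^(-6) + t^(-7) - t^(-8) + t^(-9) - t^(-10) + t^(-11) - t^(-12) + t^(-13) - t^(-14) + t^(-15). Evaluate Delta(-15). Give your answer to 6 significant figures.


Substituting t = -15 into Delta(t) = t^15 - t^14 + t^13 - t^12 + t^11 - t^10 + t^9 - t^8 + t^7 - t^6 + t^5 - t^4 + t^3 - t^2 + t - 1 + t^(-1) - t^(-2) + t^(-3) - t^(-4) + t^(-5) - t^(-6) + t^(-7) - t^(-8) + t^(-9) - t^(-10) + t^(-11) - t^(-12) + t^(-13) - t^(-14) + t^(-15):
Term values: (-437893890380859392) + (-29192926025390624) + (-1946195068359375) + (-129746337890625) + (-8649755859375) + (-576650390625) + (-38443359375) + (-2562890625) + (-170859375) + (-11390625) + (-759375) + (-50625) + (-3375) + (-225) + (-15) + (-1) + (-0.0666667) + (-0.00444444) + (-0.000296296) + (-1.97531e-05) + (-1.31687e-06) + (-8.77915e-08) + (-5.85277e-09) + (-3.90184e-10) + (-2.60123e-11) + (-1.73415e-12) + (-1.1561e-13) + (-7.70735e-15) + (-5.13823e-16) + (-3.42549e-17) + (-2.28366e-18)
Sum = -4.691720254e+17
Rounded to 6 significant figures: -4.69172e+17

-4.69172e+17


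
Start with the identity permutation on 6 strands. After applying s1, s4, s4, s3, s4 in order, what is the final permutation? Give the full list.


Starting with identity [1, 2, 3, 4, 5, 6].
Apply generators in sequence:
  After s1: [2, 1, 3, 4, 5, 6]
  After s4: [2, 1, 3, 5, 4, 6]
  After s4: [2, 1, 3, 4, 5, 6]
  After s3: [2, 1, 4, 3, 5, 6]
  After s4: [2, 1, 4, 5, 3, 6]
Final permutation: [2, 1, 4, 5, 3, 6]

[2, 1, 4, 5, 3, 6]


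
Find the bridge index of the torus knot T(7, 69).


The bridge number of T(p,q) is min(p,q).
min(7, 69) = 7

7


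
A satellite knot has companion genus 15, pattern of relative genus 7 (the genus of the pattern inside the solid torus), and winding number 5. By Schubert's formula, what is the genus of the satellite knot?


Schubert: g(satellite) = g_rel(pattern) + |winding| * g(companion),
where g_rel(pattern) is the genus of the pattern relative to the solid torus.
= 7 + 5 * 15
= 7 + 75 = 82

82


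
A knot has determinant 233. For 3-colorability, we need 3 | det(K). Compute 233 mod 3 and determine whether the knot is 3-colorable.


Step 1: A knot is p-colorable if and only if p divides its determinant.
Step 2: Compute 233 mod 3.
233 = 77 * 3 + 2
Step 3: 233 mod 3 = 2
Step 4: The knot is 3-colorable: no

2


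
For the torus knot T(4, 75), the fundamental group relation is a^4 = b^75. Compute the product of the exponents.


The relation is a^4 = b^75.
Product of exponents = 4 * 75
= 300

300


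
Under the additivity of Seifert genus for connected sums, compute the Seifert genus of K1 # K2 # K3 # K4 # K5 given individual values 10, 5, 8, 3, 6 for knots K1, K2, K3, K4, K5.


The Seifert genus is additive under connected sum.
Seifert genus(K1 # K2 # K3 # K4 # K5) = (10) + (5) + (8) + (3) + (6)
= 32

32


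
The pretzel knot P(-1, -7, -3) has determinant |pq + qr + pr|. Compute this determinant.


Step 1: Compute pq + qr + pr.
pq = (-1)*(-7) = 7
qr = (-7)*(-3) = 21
pr = (-1)*(-3) = 3
pq + qr + pr = 7 + 21 + 3 = 31
Step 2: Take absolute value.
det(P(-1,-7,-3)) = |31| = 31

31


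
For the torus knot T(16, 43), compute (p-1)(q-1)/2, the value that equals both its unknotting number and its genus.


For a torus knot T(p,q), both the unknotting number and genus equal (p-1)(q-1)/2.
= (16-1)(43-1)/2
= 15*42/2
= 630/2 = 315

315


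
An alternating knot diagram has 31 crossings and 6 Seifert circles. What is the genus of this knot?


For alternating knots, g = (c - s + 1)/2.
= (31 - 6 + 1)/2
= 26/2 = 13

13


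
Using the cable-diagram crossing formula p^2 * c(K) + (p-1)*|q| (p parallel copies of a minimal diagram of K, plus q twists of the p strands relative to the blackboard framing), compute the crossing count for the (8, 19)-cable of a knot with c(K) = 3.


Step 1: Each of the c(K) crossings of the companion diagram becomes p*p = p^2 crossings among the p parallel strands, and each of the |q| twists s_1 s_2 ... s_(p-1) adds (p-1) crossings.
  Crossings = p^2 * c(K) + (p-1)*|q|
Step 2: = 8^2 * 3 + (8-1)*19
Step 3: = 64*3 + 7*19
Step 4: = 192 + 133 = 325

325


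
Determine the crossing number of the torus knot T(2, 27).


For a torus knot T(p, q) with gcd(p,q)=1,
the crossing number is min(p*(q-1), q*(p-1)).
p*(q-1) = 2*26 = 52
q*(p-1) = 27*1 = 27
min(52, 27) = 27

27


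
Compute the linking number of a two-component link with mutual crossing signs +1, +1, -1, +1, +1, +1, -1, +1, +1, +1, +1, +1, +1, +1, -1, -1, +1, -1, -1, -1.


Step 1: Count positive crossings: 13
Step 2: Count negative crossings: 7
Step 3: Sum of signs = 13 - 7 = 6
Step 4: Linking number = sum/2 = 6/2 = 3

3


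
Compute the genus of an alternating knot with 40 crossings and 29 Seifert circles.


For alternating knots, g = (c - s + 1)/2.
= (40 - 29 + 1)/2
= 12/2 = 6

6


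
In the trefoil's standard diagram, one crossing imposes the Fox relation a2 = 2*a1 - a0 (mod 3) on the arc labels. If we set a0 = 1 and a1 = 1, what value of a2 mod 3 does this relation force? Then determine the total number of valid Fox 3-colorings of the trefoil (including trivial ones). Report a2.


Step 1: Apply the given crossing relation 2*a1 - a0 - a2 = 0 (mod 3).
  a2 = 2*a1 - a0 mod 3
  a2 = 2*1 - 1 mod 3
  a2 = 2 - 1 mod 3
  a2 = 1 mod 3 = 1
Step 2: The trefoil has determinant 3.
  Number of Fox p-colorings (p prime) is p^2 if p = 3, else p.
  Since p = 3 divides det = 3, the trefoil is 3-colorable.
  (Indeed for p = 3 any choice of a0, a1 extends to a valid coloring; the trial (a0, a1, a2) = (1, 1, 1) satisfies all three crossing relations.)
  Total colorings = 3^2 = 9
Step 3: a2 = 1, total Fox 3-colorings = 9

1


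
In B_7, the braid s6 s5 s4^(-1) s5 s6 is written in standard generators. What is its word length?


The word length counts the number of generators (including inverses).
Listing each generator: s6, s5, s4^(-1), s5, s6
There are 5 generators in this braid word.

5


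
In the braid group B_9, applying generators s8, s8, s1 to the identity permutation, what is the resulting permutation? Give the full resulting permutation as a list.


Starting with identity [1, 2, 3, 4, 5, 6, 7, 8, 9].
Apply generators in sequence:
  After s8: [1, 2, 3, 4, 5, 6, 7, 9, 8]
  After s8: [1, 2, 3, 4, 5, 6, 7, 8, 9]
  After s1: [2, 1, 3, 4, 5, 6, 7, 8, 9]
Final permutation: [2, 1, 3, 4, 5, 6, 7, 8, 9]

[2, 1, 3, 4, 5, 6, 7, 8, 9]


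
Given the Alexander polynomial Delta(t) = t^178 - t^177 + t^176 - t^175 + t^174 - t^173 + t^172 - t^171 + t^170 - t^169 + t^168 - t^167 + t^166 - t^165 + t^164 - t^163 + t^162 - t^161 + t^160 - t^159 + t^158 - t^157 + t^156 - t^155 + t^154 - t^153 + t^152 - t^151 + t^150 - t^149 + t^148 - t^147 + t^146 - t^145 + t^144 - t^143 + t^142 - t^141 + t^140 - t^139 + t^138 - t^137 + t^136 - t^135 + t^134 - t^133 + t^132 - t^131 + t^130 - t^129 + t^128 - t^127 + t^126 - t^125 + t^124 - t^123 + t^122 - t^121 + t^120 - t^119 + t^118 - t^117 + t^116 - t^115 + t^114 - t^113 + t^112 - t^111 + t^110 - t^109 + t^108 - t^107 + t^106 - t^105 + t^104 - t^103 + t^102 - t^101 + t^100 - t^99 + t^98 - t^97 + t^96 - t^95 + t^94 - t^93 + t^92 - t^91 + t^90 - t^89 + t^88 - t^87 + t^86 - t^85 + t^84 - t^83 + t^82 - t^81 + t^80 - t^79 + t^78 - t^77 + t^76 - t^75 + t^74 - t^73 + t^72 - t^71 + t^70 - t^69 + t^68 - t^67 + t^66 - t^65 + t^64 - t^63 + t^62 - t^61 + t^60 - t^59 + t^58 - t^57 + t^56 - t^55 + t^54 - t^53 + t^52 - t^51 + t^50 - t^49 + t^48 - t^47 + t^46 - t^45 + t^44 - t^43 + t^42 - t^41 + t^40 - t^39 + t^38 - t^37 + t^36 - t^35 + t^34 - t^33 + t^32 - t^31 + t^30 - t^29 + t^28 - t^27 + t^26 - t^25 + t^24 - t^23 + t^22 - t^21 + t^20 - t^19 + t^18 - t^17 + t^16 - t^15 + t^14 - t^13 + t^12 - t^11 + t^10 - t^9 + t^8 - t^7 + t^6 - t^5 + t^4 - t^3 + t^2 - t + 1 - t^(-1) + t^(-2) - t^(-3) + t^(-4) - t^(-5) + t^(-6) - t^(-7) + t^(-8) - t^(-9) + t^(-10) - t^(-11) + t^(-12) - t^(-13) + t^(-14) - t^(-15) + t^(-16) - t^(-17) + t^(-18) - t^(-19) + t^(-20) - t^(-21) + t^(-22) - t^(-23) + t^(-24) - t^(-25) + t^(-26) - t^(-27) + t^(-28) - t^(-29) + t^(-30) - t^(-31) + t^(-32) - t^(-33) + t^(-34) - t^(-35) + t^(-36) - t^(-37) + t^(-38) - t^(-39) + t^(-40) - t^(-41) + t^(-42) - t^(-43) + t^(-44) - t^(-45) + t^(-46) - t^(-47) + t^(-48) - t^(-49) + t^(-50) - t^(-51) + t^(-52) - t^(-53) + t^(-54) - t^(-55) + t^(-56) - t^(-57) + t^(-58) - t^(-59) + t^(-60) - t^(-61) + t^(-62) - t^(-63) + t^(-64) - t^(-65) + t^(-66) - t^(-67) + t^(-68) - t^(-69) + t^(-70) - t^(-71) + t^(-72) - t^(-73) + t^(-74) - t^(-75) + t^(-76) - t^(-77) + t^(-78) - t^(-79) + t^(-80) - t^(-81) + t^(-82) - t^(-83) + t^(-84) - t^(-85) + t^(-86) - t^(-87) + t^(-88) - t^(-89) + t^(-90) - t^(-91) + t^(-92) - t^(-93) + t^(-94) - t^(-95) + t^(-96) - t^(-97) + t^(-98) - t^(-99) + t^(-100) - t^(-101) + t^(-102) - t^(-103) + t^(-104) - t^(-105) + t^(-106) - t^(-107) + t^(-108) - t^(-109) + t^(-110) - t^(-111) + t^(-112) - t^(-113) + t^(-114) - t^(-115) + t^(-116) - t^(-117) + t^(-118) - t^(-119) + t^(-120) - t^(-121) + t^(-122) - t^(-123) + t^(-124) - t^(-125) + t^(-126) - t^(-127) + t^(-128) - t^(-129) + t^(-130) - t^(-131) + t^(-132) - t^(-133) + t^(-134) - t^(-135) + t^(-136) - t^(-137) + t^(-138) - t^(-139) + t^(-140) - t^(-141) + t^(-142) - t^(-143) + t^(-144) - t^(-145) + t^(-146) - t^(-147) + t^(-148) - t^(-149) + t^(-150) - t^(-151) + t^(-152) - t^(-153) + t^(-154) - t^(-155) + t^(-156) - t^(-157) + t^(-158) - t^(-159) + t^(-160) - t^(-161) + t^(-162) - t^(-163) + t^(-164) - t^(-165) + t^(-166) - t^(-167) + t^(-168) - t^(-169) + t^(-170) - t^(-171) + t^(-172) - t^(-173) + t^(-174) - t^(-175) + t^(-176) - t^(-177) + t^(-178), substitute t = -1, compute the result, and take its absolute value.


Step 1: The polynomial has 357 terms with alternating signs, exponents from 178 down to -178.
Step 2: Substitute t = -1. The i-th term has coefficient (-1)^i and exponent (m-i),
  so its value is (-1)^i * (-1)^(m-i) = (-1)^m = 1 for every i.
Step 3: All 357 terms equal 1, so Delta(-1) = 357 * (1) = 357
Step 4: |Delta(-1)| = 357

357


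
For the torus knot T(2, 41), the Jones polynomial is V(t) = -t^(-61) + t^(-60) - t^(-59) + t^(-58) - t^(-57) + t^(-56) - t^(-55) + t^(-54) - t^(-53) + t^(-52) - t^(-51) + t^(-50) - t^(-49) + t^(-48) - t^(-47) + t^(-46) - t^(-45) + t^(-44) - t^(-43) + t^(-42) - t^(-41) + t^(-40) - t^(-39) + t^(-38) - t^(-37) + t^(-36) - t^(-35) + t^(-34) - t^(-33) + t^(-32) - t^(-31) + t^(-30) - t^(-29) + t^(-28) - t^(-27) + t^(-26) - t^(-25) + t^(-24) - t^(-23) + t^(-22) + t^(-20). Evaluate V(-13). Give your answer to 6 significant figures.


Substituting t = -13 into V(t) = -t^(-61) + t^(-60) - t^(-59) + t^(-58) - t^(-57) + t^(-56) - t^(-55) + t^(-54) - t^(-53) + t^(-52) - t^(-51) + t^(-50) - t^(-49) + t^(-48) - t^(-47) + t^(-46) - t^(-45) + t^(-44) - t^(-43) + t^(-42) - t^(-41) + t^(-40) - t^(-39) + t^(-38) - t^(-37) + t^(-36) - t^(-35) + t^(-34) - t^(-33) + t^(-32) - t^(-31) + t^(-30) - t^(-29) + t^(-28) - t^(-27) + t^(-26) - t^(-25) + t^(-24) - t^(-23) + t^(-22) + t^(-20):
  (-)t^(-61) = 1.12061e-68
  (+)t^(-60) = 1.4568e-67
  (-)t^(-59) = 1.89384e-66
  (+)t^(-58) = 2.46199e-65
  (-)t^(-57) = 3.20058e-64
  (+)t^(-56) = 4.16076e-63
  (-)t^(-55) = 5.40898e-62
  (+)t^(-54) = 7.03168e-61
  (-)t^(-53) = 9.14118e-60
  (+)t^(-52) = 1.18835e-58
  (-)t^(-51) = 1.54486e-57
  (+)t^(-50) = 2.00832e-56
  (-)t^(-49) = 2.61081e-55
  (+)t^(-48) = 3.39406e-54
  (-)t^(-47) = 4.41227e-53
  (+)t^(-46) = 5.73596e-52
  (-)t^(-45) = 7.45674e-51
  (+)t^(-44) = 9.69377e-50
  (-)t^(-43) = 1.26019e-48
  (+)t^(-42) = 1.63825e-47
  (-)t^(-41) = 2.12972e-46
  (+)t^(-40) = 2.76864e-45
  (-)t^(-39) = 3.59923e-44
  (+)t^(-38) = 4.679e-43
  (-)t^(-37) = 6.08269e-42
  (+)t^(-36) = 7.9075e-41
  (-)t^(-35) = 1.02798e-39
  (+)t^(-34) = 1.33637e-38
  (-)t^(-33) = 1.73728e-37
  (+)t^(-32) = 2.25846e-36
  (-)t^(-31) = 2.936e-35
  (+)t^(-30) = 3.8168e-34
  (-)t^(-29) = 4.96184e-33
  (+)t^(-28) = 6.45039e-32
  (-)t^(-27) = 8.38551e-31
  (+)t^(-26) = 1.09012e-29
  (-)t^(-25) = 1.41715e-28
  (+)t^(-24) = 1.8423e-27
  (-)t^(-23) = 2.39499e-26
  (+)t^(-22) = 3.11348e-25
  (+)t^(-20) = 5.26178e-23
Sum = (1.12061e-68) + (1.4568e-67) + (1.89384e-66) + (2.46199e-65) + (3.20058e-64) + (4.16076e-63) + (5.40898e-62) + (7.03168e-61) + (9.14118e-60) + (1.18835e-58) + (1.54486e-57) + (2.00832e-56) + (2.61081e-55) + (3.39406e-54) + (4.41227e-53) + (5.73596e-52) + (7.45674e-51) + (9.69377e-50) + (1.26019e-48) + (1.63825e-47) + (2.12972e-46) + (2.76864e-45) + (3.59923e-44) + (4.679e-43) + (6.08269e-42) + (7.9075e-41) + (1.02798e-39) + (1.33637e-38) + (1.73728e-37) + (2.25846e-36) + (2.936e-35) + (3.8168e-34) + (4.96184e-33) + (6.45039e-32) + (8.38551e-31) + (1.09012e-29) + (1.41715e-28) + (1.8423e-27) + (2.39499e-26) + (3.11348e-25) + (5.26178e-23)
= 5.295512627e-23
Rounded to 6 significant figures: 5.29551e-23

5.29551e-23


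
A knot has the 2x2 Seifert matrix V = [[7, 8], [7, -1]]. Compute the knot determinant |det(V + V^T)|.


Step 1: Form V + V^T where V = [[7, 8], [7, -1]]
  V^T = [[7, 7], [8, -1]]
  V + V^T = [[14, 15], [15, -2]]
Step 2: det(V + V^T) = 14*(-2) - 15*15
  = -28 - 225 = -253
Step 3: Knot determinant = |det(V + V^T)| = |-253| = 253

253


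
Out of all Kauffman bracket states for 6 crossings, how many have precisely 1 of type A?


We choose which 1 of 6 crossings get A-smoothings.
C(6, 1) = 6! / (1! * 5!)
= 6

6


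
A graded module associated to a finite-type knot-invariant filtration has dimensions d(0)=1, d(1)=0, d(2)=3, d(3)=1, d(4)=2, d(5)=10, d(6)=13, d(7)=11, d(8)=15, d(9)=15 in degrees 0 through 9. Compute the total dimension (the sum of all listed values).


Total dimension = d(0) + d(1) + ... + d(9)
= 1 + 0 + 3 + 1 + 2 + 10 + 13 + 11 + 15 + 15
= 71

71


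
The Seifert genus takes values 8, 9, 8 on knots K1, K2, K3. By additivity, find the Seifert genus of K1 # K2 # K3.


The Seifert genus is additive under connected sum.
Seifert genus(K1 # K2 # K3) = (8) + (9) + (8)
= 25

25


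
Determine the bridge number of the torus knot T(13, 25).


The bridge number of T(p,q) is min(p,q).
min(13, 25) = 13

13


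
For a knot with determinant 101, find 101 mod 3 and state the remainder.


Step 1: A knot is p-colorable if and only if p divides its determinant.
Step 2: Compute 101 mod 3.
101 = 33 * 3 + 2
Step 3: 101 mod 3 = 2
Step 4: The knot is 3-colorable: no

2


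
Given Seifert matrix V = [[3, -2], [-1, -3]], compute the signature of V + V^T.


Step 1: V + V^T = [[6, -3], [-3, -6]]
Step 2: trace = 0, det = -45
Step 3: Discriminant = 0^2 - 4*(-45) = 180
Step 4: Eigenvalues: 6.7082, -6.7082
Step 5: Signature = (# positive eigenvalues) - (# negative eigenvalues) = 0

0


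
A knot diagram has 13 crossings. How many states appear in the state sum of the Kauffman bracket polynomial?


Each crossing contributes 2 choices (A-smoothing or B-smoothing).
Total states = 2^13 = 8192

8192


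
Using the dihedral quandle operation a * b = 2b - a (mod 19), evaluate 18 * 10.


18 * 10 = 2*10 - 18 mod 19
= 20 - 18 mod 19
= 2 mod 19 = 2

2


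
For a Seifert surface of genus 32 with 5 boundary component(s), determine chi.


chi = 2 - 2g - b
= 2 - 2*32 - 5
= 2 - 64 - 5 = -67

-67


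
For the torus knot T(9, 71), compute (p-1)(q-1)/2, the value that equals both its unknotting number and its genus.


For a torus knot T(p,q), both the unknotting number and genus equal (p-1)(q-1)/2.
= (9-1)(71-1)/2
= 8*70/2
= 560/2 = 280

280


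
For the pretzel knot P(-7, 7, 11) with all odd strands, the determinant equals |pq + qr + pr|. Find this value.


Step 1: Compute pq + qr + pr.
pq = (-7)*7 = -49
qr = 7*11 = 77
pr = (-7)*11 = -77
pq + qr + pr = -49 + 77 + (-77) = -49
Step 2: Take absolute value.
det(P(-7,7,11)) = |-49| = 49

49


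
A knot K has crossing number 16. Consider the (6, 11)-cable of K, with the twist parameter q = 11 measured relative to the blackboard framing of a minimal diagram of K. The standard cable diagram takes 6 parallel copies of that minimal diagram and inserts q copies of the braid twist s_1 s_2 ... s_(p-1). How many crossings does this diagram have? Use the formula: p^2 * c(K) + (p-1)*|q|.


Step 1: Each of the c(K) crossings of the companion diagram becomes p*p = p^2 crossings among the p parallel strands, and each of the |q| twists s_1 s_2 ... s_(p-1) adds (p-1) crossings.
  Crossings = p^2 * c(K) + (p-1)*|q|
Step 2: = 6^2 * 16 + (6-1)*11
Step 3: = 36*16 + 5*11
Step 4: = 576 + 55 = 631

631


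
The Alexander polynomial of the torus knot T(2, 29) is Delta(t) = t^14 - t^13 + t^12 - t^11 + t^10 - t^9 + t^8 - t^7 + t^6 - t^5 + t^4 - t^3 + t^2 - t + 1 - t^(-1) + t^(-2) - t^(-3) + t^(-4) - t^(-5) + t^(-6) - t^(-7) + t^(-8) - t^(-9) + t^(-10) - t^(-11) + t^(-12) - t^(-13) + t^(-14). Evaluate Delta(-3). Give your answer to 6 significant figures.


Substituting t = -3 into Delta(t) = t^14 - t^13 + t^12 - t^11 + t^10 - t^9 + t^8 - t^7 + t^6 - t^5 + t^4 - t^3 + t^2 - t + 1 - t^(-1) + t^(-2) - t^(-3) + t^(-4) - t^(-5) + t^(-6) - t^(-7) + t^(-8) - t^(-9) + t^(-10) - t^(-11) + t^(-12) - t^(-13) + t^(-14):
Term values: (4782969) + (1594323) + (531441) + (177147) + (59049) + (19683) + (6561) + (2187) + (729) + (243) + (81) + (27) + (9) + (3) + (1) + (0.333333) + (0.111111) + (0.037037) + (0.0123457) + (0.00411523) + (0.00137174) + (0.000457247) + (0.000152416) + (5.08053e-05) + (1.69351e-05) + (5.64503e-06) + (1.88168e-06) + (6.27225e-07) + (2.09075e-07)
Sum = 7174453.5
Rounded to 6 significant figures: 7.17445e+06

7.17445e+06


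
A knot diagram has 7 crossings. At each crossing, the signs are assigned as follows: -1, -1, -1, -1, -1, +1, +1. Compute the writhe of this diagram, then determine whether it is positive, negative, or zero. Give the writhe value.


Step 1: Count positive crossings (+1).
Positive crossings: 2
Step 2: Count negative crossings (-1).
Negative crossings: 5
Step 3: Writhe = (positive) - (negative)
w = 2 - 5 = -3
Step 4: |w| = 3, and w is negative

-3


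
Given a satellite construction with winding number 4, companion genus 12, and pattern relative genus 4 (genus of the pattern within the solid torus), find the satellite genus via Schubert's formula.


Schubert: g(satellite) = g_rel(pattern) + |winding| * g(companion),
where g_rel(pattern) is the genus of the pattern relative to the solid torus.
= 4 + 4 * 12
= 4 + 48 = 52

52


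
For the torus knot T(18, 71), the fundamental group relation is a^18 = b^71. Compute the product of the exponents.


The relation is a^18 = b^71.
Product of exponents = 18 * 71
= 1278

1278


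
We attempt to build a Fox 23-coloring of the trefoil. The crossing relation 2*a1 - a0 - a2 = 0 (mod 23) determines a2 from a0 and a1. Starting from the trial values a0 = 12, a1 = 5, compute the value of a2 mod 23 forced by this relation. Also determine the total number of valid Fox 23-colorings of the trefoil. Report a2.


Step 1: Apply the given crossing relation 2*a1 - a0 - a2 = 0 (mod 23).
  a2 = 2*a1 - a0 mod 23
  a2 = 2*5 - 12 mod 23
  a2 = 10 - 12 mod 23
  a2 = -2 mod 23 = 21
Step 2: The trefoil has determinant 3.
  Number of Fox p-colorings (p prime) is p^2 if p = 3, else p.
  Since 23 does not divide 3, only trivial (constant) colorings exist.
  (So the trial a0 = 12, a1 = 5 with a0 != a1 does NOT extend to a valid coloring of the whole trefoil: the other two crossing relations require 3*(a1 - a0) = 0 (mod 23), which fails.)
  Total colorings = 23
Step 3: a2 = 21, total Fox 23-colorings = 23

21


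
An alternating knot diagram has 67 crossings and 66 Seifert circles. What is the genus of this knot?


For alternating knots, g = (c - s + 1)/2.
= (67 - 66 + 1)/2
= 2/2 = 1

1


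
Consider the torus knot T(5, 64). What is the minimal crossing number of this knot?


For a torus knot T(p, q) with gcd(p,q)=1,
the crossing number is min(p*(q-1), q*(p-1)).
p*(q-1) = 5*63 = 315
q*(p-1) = 64*4 = 256
min(315, 256) = 256

256


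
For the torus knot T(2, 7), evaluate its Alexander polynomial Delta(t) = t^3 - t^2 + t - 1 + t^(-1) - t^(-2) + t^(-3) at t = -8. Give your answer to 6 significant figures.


Substituting t = -8 into Delta(t) = t^3 - t^2 + t - 1 + t^(-1) - t^(-2) + t^(-3):
Term values: (-512) + (-64) + (-8) + (-1) + (-0.125) + (-0.015625) + (-0.00195312)
Sum = -585.1425781
Rounded to 6 significant figures: -585.143

-585.143


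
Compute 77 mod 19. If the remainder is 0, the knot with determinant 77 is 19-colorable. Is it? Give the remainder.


Step 1: A knot is p-colorable if and only if p divides its determinant.
Step 2: Compute 77 mod 19.
77 = 4 * 19 + 1
Step 3: 77 mod 19 = 1
Step 4: The knot is 19-colorable: no

1


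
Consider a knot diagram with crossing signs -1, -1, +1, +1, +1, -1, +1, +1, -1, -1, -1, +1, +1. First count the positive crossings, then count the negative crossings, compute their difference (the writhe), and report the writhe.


Step 1: Count positive crossings (+1).
Positive crossings: 7
Step 2: Count negative crossings (-1).
Negative crossings: 6
Step 3: Writhe = (positive) - (negative)
w = 7 - 6 = 1
Step 4: |w| = 1, and w is positive

1


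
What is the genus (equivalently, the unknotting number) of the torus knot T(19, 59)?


For a torus knot T(p,q), both the unknotting number and genus equal (p-1)(q-1)/2.
= (19-1)(59-1)/2
= 18*58/2
= 1044/2 = 522

522


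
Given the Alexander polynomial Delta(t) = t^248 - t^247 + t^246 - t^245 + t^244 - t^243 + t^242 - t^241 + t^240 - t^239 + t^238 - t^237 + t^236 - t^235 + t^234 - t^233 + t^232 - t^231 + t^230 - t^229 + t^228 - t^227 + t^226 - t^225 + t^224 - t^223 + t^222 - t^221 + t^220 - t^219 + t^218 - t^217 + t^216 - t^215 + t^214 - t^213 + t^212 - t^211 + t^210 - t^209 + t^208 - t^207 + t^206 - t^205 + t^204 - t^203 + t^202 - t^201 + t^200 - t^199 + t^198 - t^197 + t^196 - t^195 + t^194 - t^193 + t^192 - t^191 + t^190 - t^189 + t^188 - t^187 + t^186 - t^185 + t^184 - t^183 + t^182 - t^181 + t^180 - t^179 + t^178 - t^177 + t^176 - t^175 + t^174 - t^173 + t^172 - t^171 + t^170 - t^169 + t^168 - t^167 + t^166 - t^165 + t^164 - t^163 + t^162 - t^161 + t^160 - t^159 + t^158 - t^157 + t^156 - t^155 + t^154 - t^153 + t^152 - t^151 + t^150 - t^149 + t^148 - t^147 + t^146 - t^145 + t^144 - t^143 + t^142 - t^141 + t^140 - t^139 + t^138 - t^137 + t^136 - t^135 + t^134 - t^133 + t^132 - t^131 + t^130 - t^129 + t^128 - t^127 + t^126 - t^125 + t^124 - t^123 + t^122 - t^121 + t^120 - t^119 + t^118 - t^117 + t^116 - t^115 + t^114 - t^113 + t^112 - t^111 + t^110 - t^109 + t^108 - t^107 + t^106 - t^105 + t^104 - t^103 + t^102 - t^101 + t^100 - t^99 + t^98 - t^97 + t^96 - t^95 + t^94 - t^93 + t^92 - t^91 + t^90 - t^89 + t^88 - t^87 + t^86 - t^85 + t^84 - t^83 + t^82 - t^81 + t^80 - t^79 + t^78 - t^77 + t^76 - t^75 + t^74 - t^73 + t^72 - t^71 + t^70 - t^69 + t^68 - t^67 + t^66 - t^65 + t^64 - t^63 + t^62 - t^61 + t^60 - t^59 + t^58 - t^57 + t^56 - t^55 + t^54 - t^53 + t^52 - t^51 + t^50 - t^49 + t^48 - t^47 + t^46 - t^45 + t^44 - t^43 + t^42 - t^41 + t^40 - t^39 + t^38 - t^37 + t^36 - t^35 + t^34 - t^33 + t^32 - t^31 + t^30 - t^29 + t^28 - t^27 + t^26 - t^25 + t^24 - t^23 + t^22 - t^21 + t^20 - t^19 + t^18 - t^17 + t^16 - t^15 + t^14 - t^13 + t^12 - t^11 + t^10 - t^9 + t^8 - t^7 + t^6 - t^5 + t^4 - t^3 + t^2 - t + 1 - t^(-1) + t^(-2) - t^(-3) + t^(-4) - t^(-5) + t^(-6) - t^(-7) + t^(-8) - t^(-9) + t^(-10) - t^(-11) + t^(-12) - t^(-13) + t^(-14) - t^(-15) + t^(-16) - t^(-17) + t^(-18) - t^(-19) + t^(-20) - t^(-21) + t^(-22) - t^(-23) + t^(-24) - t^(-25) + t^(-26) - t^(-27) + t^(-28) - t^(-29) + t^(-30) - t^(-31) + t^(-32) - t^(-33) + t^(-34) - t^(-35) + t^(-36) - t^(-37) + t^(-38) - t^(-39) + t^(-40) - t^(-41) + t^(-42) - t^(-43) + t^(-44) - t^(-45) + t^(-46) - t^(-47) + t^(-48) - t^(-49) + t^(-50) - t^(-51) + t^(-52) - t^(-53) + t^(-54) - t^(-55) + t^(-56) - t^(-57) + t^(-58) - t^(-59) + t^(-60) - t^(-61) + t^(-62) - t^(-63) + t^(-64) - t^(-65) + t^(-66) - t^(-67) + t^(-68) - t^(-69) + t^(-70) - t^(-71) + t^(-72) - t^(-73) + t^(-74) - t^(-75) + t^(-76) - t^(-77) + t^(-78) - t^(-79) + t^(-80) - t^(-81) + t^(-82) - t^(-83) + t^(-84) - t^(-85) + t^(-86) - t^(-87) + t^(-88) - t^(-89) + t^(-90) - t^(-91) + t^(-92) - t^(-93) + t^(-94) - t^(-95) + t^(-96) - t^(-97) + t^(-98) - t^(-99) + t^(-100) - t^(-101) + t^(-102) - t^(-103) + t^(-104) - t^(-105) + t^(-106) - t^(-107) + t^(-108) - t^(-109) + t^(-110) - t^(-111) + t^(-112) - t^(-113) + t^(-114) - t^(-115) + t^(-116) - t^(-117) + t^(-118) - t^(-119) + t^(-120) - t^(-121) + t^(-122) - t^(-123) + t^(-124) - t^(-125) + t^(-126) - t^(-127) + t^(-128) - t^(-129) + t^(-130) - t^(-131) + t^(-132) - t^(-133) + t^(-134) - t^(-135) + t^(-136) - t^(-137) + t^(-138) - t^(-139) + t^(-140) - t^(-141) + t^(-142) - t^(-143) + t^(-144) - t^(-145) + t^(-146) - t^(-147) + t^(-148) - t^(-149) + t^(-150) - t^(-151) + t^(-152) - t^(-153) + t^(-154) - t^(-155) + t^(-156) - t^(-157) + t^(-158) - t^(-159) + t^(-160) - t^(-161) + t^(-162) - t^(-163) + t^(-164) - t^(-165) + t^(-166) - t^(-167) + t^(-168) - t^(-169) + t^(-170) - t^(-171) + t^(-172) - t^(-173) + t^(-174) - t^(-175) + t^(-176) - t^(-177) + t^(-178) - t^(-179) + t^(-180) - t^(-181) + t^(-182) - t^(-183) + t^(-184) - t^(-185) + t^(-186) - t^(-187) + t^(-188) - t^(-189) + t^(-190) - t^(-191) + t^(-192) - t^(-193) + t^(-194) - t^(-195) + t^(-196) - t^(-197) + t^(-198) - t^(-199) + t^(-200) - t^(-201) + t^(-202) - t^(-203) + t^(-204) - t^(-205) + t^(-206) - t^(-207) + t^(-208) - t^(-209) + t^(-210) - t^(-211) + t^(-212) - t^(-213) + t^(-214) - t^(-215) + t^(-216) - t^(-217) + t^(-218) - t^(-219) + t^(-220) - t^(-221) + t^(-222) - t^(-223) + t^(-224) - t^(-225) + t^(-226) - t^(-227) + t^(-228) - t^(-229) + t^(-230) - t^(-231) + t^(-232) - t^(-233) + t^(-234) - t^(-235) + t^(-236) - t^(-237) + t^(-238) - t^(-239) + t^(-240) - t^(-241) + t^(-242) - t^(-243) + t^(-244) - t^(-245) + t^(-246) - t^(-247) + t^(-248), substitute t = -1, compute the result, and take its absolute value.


Step 1: The polynomial has 497 terms with alternating signs, exponents from 248 down to -248.
Step 2: Substitute t = -1. The i-th term has coefficient (-1)^i and exponent (m-i),
  so its value is (-1)^i * (-1)^(m-i) = (-1)^m = 1 for every i.
Step 3: All 497 terms equal 1, so Delta(-1) = 497 * (1) = 497
Step 4: |Delta(-1)| = 497

497


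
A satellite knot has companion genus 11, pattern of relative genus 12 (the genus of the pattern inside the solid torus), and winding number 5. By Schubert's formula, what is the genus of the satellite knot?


Schubert: g(satellite) = g_rel(pattern) + |winding| * g(companion),
where g_rel(pattern) is the genus of the pattern relative to the solid torus.
= 12 + 5 * 11
= 12 + 55 = 67

67


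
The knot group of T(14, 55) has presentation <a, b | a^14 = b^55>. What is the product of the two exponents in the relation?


The relation is a^14 = b^55.
Product of exponents = 14 * 55
= 770

770


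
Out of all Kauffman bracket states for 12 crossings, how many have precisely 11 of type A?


We choose which 11 of 12 crossings get A-smoothings.
C(12, 11) = 12! / (11! * 1!)
= 12

12


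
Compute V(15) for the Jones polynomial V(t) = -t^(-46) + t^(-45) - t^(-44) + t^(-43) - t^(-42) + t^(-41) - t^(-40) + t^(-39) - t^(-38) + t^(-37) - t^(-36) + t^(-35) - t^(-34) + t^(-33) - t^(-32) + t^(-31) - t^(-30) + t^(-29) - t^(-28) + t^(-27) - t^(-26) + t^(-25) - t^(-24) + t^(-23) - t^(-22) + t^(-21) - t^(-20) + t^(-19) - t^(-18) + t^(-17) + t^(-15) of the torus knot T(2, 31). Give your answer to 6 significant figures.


Substituting t = 15 into V(t) = -t^(-46) + t^(-45) - t^(-44) + t^(-43) - t^(-42) + t^(-41) - t^(-40) + t^(-39) - t^(-38) + t^(-37) - t^(-36) + t^(-35) - t^(-34) + t^(-33) - t^(-32) + t^(-31) - t^(-30) + t^(-29) - t^(-28) + t^(-27) - t^(-26) + t^(-25) - t^(-24) + t^(-23) - t^(-22) + t^(-21) - t^(-20) + t^(-19) - t^(-18) + t^(-17) + t^(-15):
  (-)t^(-46) = -7.93966e-55
  (+)t^(-45) = 1.19095e-53
  (-)t^(-44) = -1.78642e-52
  (+)t^(-43) = 2.67964e-51
  (-)t^(-42) = -4.01945e-50
  (+)t^(-41) = 6.02918e-49
  (-)t^(-40) = -9.04377e-48
  (+)t^(-39) = 1.35657e-46
  (-)t^(-38) = -2.03485e-45
  (+)t^(-37) = 3.05227e-44
  (-)t^(-36) = -4.57841e-43
  (+)t^(-35) = 6.86761e-42
  (-)t^(-34) = -1.03014e-40
  (+)t^(-33) = 1.54521e-39
  (-)t^(-32) = -2.31782e-38
  (+)t^(-31) = 3.47673e-37
  (-)t^(-30) = -5.2151e-36
  (+)t^(-29) = 7.82264e-35
  (-)t^(-28) = -1.1734e-33
  (+)t^(-27) = 1.76009e-32
  (-)t^(-26) = -2.64014e-31
  (+)t^(-25) = 3.96021e-30
  (-)t^(-24) = -5.94032e-29
  (+)t^(-23) = 8.91048e-28
  (-)t^(-22) = -1.33657e-26
  (+)t^(-21) = 2.00486e-25
  (-)t^(-20) = -3.00729e-24
  (+)t^(-19) = 4.51093e-23
  (-)t^(-18) = -6.76639e-22
  (+)t^(-17) = 1.01496e-20
  (+)t^(-15) = 2.28366e-18
Sum = (-7.93966e-55) + (1.19095e-53) + (-1.78642e-52) + (2.67964e-51) + (-4.01945e-50) + (6.02918e-49) + (-9.04377e-48) + (1.35657e-46) + (-2.03485e-45) + (3.05227e-44) + (-4.57841e-43) + (6.86761e-42) + (-1.03014e-40) + (1.54521e-39) + (-2.31782e-38) + (3.47673e-37) + (-5.2151e-36) + (7.82264e-35) + (-1.1734e-33) + (1.76009e-32) + (-2.64014e-31) + (3.96021e-30) + (-5.94032e-29) + (8.91048e-28) + (-1.33657e-26) + (2.00486e-25) + (-3.00729e-24) + (4.51093e-23) + (-6.76639e-22) + (1.01496e-20) + (2.28366e-18)
= 2.293173503e-18
Rounded to 6 significant figures: 2.29317e-18

2.29317e-18


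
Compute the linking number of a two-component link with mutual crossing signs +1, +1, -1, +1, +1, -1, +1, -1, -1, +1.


Step 1: Count positive crossings: 6
Step 2: Count negative crossings: 4
Step 3: Sum of signs = 6 - 4 = 2
Step 4: Linking number = sum/2 = 2/2 = 1

1


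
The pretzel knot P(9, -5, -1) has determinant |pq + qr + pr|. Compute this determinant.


Step 1: Compute pq + qr + pr.
pq = 9*(-5) = -45
qr = (-5)*(-1) = 5
pr = 9*(-1) = -9
pq + qr + pr = -45 + 5 + (-9) = -49
Step 2: Take absolute value.
det(P(9,-5,-1)) = |-49| = 49

49


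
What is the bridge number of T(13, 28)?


The bridge number of T(p,q) is min(p,q).
min(13, 28) = 13

13


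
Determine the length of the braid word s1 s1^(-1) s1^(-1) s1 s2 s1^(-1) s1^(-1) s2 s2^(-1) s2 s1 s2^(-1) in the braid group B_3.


The word length counts the number of generators (including inverses).
Listing each generator: s1, s1^(-1), s1^(-1), s1, s2, s1^(-1), s1^(-1), s2, s2^(-1), s2, s1, s2^(-1)
There are 12 generators in this braid word.

12


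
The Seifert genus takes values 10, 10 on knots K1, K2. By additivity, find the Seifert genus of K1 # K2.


The Seifert genus is additive under connected sum.
Seifert genus(K1 # K2) = (10) + (10)
= 20

20
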